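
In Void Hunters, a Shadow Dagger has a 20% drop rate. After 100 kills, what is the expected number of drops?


Expected drops = kills * (drop_rate / 100)
= 100 * (20 / 100)
= 100 * 0.2
= 20.0

20.0 drops


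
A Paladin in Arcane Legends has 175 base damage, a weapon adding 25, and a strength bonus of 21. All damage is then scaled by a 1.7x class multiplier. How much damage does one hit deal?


Sum base + weapon + str = 175 + 25 + 21 = 221
Multiply by 1.7:
221 * 1.7 = 375.7

375.7 damage


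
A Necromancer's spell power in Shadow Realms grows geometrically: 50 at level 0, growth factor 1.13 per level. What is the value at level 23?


value = base * growth^level
= 50 * 1.13^23
= 50 * 16.626629
= 831.33

831.33 spell power


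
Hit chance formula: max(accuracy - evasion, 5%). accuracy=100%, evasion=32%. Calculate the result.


accuracy - evasion = 100 - 32 = 68
Apply floor: max(68, 5) = 68
Hit chance = 68%

68%


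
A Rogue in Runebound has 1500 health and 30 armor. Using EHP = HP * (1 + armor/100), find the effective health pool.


EHP = 1500 * (1 + 30/100)
= 1500 * (1 + 0.3)
= 1500 * 1.3
= 1950.0

1950.0 EHP


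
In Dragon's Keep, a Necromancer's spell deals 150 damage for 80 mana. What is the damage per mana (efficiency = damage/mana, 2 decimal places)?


Efficiency = damage / mana
= 150 / 80
= 1.88

1.88 dmg/mana


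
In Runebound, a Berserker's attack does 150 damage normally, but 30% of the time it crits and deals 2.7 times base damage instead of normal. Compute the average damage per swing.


E[dmg] = base * (1 + crit_chance * (crit_mult - 1))
cc as decimal = 30/100 = 0.3
cm - 1 = 2.7 - 1 = 1.7
Bonus factor = 0.3 * 1.7 = 0.51
Total multiplier = 1 + 0.51 = 1.51
Expected damage = 150 * 1.51 = 226.50

226.50 damage


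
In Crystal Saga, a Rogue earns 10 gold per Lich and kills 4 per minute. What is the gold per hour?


Gold per minute = 10 * 4 = 40
Gold per hour = 40 * 60 = 2400

2400 gold/hour


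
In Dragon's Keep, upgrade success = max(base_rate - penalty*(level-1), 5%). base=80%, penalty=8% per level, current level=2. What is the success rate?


raw_rate = 80 - 8 * (2 - 1)
= 80 - 8 * 1
= 80 - 8
= 72
Apply floor: max(72, 5) = 72%

72%


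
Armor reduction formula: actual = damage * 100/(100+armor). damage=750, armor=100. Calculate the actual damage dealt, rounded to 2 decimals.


actual = 750 * 100 / (100 + 100)
= 750 * 100 / 200
= 75000 / 200
= 375.00

375.00 damage


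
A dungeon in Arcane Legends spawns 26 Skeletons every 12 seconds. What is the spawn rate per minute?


Spawns per minute = count * (60 / interval)
= 26 * (60 / 12)
= 26 * 5.0
= 130.0

130.0 per minute


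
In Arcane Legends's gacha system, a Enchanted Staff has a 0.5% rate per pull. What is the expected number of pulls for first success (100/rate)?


Expected pulls for a geometric distribution = 1/p = 100 / rate%
= 100 / 0.5
= 200.0

200.0 pulls


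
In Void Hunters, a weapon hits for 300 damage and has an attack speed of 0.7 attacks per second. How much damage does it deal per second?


DPS = damage * attack_speed
= 300 * 0.7
= 210.0

210.0 DPS


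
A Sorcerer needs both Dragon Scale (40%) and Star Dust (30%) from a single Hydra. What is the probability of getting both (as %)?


For independent events, P(both) = P(A) * P(B)
= 40% * 30%
= 1200 / 100 %
= 12.0%

12.0%


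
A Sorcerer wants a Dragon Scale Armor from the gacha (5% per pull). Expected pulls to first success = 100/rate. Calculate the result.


Expected pulls for a geometric distribution = 1/p = 100 / rate%
= 100 / 5
= 20.0

20.0 pulls


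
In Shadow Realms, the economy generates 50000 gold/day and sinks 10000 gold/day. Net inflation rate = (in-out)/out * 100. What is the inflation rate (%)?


Net gold = 50000 - 10000 = 40000
Inflation rate = net / sunk * 100 = 40000 / 10000 * 100
= 4.0 * 100
= 400.00%

400.00%


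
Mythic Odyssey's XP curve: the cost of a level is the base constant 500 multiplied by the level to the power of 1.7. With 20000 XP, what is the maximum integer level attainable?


XP = 500 * level^1.7, so level = (XP / 500)^(1/1.7)
= (20000 / 500)^(1/1.7)
= 40.0^0.5882
= 8.7577
Floor: level = 8

level 8


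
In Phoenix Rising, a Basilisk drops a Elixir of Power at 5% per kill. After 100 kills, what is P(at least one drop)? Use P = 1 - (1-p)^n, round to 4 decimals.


P(at least one) = 1 - P(none) = 1 - (1-p)^n
p = 5/100 = 0.05
1 - p = 0.95
(1 - p)^100 = 0.95^100 = 0.005921
P(at least one) = 1 - 0.005921 = 0.9941

0.9941


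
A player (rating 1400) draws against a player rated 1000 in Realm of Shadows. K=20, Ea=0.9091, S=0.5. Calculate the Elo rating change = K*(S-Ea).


Elo update: delta = K * (S - Ea), where S = 0.5 (draws)
S - Ea = 0.5 - 0.9091 = -0.4091
Rating change = 20 * -0.4091
= -8.18

-8.18 rating points


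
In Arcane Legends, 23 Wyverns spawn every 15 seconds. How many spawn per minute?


Spawns per minute = count * (60 / interval)
= 23 * (60 / 15)
= 23 * 4.0
= 92.0

92.0 per minute


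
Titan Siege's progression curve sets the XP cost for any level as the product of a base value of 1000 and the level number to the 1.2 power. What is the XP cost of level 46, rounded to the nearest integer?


XP = 1000 * level^1.2
Substitute level = 46:
XP = 1000 * 46^1.2
= 1000 * 98.9258
= 98926

98926 XP


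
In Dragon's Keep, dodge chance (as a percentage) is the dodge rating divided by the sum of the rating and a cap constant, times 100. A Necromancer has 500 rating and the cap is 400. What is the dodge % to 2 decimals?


dodge% = 500 / (500 + 400) * 100
= 500 / 900 * 100
= 0.555556 * 100
= 55.56%

55.56%


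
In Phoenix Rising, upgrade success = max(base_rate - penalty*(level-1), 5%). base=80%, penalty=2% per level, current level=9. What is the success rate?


raw_rate = 80 - 2 * (9 - 1)
= 80 - 2 * 8
= 80 - 16
= 64
Apply floor: max(64, 5) = 64%

64%


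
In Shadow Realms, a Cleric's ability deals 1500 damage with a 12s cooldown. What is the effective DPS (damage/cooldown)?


DPS = damage / cooldown
= 1500 / 12
= 125.00

125.00 DPS


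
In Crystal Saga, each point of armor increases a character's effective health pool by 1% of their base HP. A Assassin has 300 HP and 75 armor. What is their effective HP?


EHP = 300 * (1 + 75/100)
= 300 * (1 + 0.75)
= 300 * 1.75
= 525.0

525.0 EHP


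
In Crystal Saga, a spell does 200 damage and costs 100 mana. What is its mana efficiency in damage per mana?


Efficiency = damage / mana
= 200 / 100
= 2.00

2.00 dmg/mana


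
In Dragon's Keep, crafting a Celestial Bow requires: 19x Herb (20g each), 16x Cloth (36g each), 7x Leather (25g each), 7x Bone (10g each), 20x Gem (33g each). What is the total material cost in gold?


Cost breakdown:
  Herb: 19 * 20 = 380
  Cloth: 16 * 36 = 576
  Leather: 7 * 25 = 175
  Bone: 7 * 10 = 70
  Gem: 20 * 33 = 660
Total = 380 + 576 + 175 + 70 + 660 = 1861

1861 gold


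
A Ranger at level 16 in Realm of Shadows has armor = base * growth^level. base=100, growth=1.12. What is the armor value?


value = base * growth^level
= 100 * 1.12^16
= 100 * 6.130394
= 613.04

613.04 armor


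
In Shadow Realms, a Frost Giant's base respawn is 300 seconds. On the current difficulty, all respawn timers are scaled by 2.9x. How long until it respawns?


Respawn time = base * multiplier
= 300 * 2.9
= 870.0 seconds

870.0 seconds


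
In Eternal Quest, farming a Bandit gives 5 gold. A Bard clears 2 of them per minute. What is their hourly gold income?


Gold per minute = 5 * 2 = 10
Gold per hour = 10 * 60 = 600

600 gold/hour


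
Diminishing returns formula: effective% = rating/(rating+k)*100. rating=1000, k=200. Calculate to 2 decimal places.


effective% = rating / (rating + k) * 100
= 1000 / (1000 + 200) * 100
= 1000 / 1200 * 100
= 0.833333 * 100
= 83.33%

83.33%


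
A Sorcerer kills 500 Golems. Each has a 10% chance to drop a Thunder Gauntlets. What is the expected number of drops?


Expected drops = kills * (drop_rate / 100)
= 500 * (10 / 100)
= 500 * 0.1
= 50.0

50.0 drops


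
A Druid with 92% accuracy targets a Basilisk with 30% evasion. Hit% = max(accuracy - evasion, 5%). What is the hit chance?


accuracy - evasion = 92 - 30 = 62
Apply floor: max(62, 5) = 62
Hit chance = 62%

62%


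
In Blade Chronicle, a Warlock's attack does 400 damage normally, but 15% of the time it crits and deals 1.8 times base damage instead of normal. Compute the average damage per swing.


E[dmg] = base * (1 + crit_chance * (crit_mult - 1))
cc as decimal = 15/100 = 0.15
cm - 1 = 1.8 - 1 = 0.8
Bonus factor = 0.15 * 0.8 = 0.12
Total multiplier = 1 + 0.12 = 1.12
Expected damage = 400 * 1.12 = 448.00

448.00 damage


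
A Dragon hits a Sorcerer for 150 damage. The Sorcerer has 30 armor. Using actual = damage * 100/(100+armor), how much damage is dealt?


actual = 150 * 100 / (100 + 30)
= 150 * 100 / 130
= 15000 / 130
= 115.38

115.38 damage


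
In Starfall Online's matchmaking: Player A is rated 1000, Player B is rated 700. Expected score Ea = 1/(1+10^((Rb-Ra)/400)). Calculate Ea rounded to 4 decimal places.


Elo expected score: Ea = 1/(1 + 10^((Rb-Ra)/400))
Rb - Ra = 700 - 1000 = -300
(Rb-Ra)/400 = -300/400 = -0.75
10^-0.75 = 0.177828
Ea = 1/(1 + 0.177828) = 1/1.177828 = 0.8490

0.8490


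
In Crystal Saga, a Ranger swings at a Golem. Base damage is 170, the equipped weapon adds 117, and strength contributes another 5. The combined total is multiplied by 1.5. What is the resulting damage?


Sum base + weapon + str = 170 + 117 + 5 = 292
Multiply by 1.5:
292 * 1.5 = 438.0

438.0 damage


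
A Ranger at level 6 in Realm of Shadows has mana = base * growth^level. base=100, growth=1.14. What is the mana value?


value = base * growth^level
= 100 * 1.14^6
= 100 * 2.194973
= 219.50

219.50 mana


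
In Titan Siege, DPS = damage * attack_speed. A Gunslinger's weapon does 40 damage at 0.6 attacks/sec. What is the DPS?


DPS = damage * attack_speed
= 40 * 0.6
= 24.0

24.0 DPS


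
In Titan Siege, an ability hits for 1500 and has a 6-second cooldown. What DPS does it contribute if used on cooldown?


DPS = damage / cooldown
= 1500 / 6
= 250.00

250.00 DPS


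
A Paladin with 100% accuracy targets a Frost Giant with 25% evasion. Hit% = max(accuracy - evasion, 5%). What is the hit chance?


accuracy - evasion = 100 - 25 = 75
Apply floor: max(75, 5) = 75
Hit chance = 75%

75%


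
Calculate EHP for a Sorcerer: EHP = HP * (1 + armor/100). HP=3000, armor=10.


EHP = 3000 * (1 + 10/100)
= 3000 * (1 + 0.1)
= 3000 * 1.1
= 3300.0

3300.0 EHP


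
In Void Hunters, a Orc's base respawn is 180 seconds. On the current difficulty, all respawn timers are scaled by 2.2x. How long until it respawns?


Respawn time = base * multiplier
= 180 * 2.2
= 396.0 seconds

396.0 seconds


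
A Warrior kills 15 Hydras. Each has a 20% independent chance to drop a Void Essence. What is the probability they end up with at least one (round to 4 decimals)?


P(at least one) = 1 - P(none) = 1 - (1-p)^n
p = 20/100 = 0.2
1 - p = 0.8
(1 - p)^15 = 0.8^15 = 0.035184
P(at least one) = 1 - 0.035184 = 0.9648

0.9648


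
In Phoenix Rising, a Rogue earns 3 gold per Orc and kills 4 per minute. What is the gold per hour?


Gold per minute = 3 * 4 = 12
Gold per hour = 12 * 60 = 720

720 gold/hour


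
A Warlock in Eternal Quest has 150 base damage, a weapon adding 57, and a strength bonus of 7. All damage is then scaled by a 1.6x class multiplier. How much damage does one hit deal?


Sum base + weapon + str = 150 + 57 + 7 = 214
Multiply by 1.6:
214 * 1.6 = 342.4

342.4 damage


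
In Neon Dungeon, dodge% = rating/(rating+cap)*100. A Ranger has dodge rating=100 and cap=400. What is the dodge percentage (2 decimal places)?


dodge% = 100 / (100 + 400) * 100
= 100 / 500 * 100
= 0.2 * 100
= 20.00%

20.00%


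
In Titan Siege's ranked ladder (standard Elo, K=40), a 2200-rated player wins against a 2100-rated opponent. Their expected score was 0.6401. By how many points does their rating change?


Elo update: delta = K * (S - Ea), where S = 1 (wins)
S - Ea = 1 - 0.6401 = 0.3599
Rating change = 40 * 0.3599
= 14.40

14.40 rating points


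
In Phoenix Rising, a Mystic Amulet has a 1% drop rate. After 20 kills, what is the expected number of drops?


Expected drops = kills * (drop_rate / 100)
= 20 * (1 / 100)
= 20 * 0.01
= 0.2

0.2 drops


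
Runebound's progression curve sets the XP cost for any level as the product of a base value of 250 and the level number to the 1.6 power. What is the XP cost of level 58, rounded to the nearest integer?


XP = 250 * level^1.6
Substitute level = 58:
XP = 250 * 58^1.6
= 250 * 662.9561
= 165739

165739 XP


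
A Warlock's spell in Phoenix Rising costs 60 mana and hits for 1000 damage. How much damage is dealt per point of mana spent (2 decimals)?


Efficiency = damage / mana
= 1000 / 60
= 16.67

16.67 dmg/mana


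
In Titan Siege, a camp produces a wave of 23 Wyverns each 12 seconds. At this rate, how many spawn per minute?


Spawns per minute = count * (60 / interval)
= 23 * (60 / 12)
= 23 * 5.0
= 115.0

115.0 per minute


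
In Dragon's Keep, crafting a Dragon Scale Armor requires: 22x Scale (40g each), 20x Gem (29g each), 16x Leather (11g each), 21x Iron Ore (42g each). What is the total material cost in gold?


Cost breakdown:
  Scale: 22 * 40 = 880
  Gem: 20 * 29 = 580
  Leather: 16 * 11 = 176
  Iron Ore: 21 * 42 = 882
Total = 880 + 580 + 176 + 882 = 2518

2518 gold


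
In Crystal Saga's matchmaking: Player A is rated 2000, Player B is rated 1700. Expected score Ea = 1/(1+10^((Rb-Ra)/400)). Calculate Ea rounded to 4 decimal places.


Elo expected score: Ea = 1/(1 + 10^((Rb-Ra)/400))
Rb - Ra = 1700 - 2000 = -300
(Rb-Ra)/400 = -300/400 = -0.75
10^-0.75 = 0.177828
Ea = 1/(1 + 0.177828) = 1/1.177828 = 0.8490

0.8490


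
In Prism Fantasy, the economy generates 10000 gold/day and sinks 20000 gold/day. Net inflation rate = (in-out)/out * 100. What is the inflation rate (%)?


Net gold = 10000 - 20000 = -10000
Inflation rate = net / sunk * 100 = -10000 / 20000 * 100
= -0.5 * 100
= -50.00%

-50.00%


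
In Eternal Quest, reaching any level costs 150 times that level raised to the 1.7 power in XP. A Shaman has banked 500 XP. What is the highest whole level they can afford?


XP = 150 * level^1.7, so level = (XP / 150)^(1/1.7)
= (500 / 150)^(1/1.7)
= 3.3333^0.5882
= 2.0304
Floor: level = 2

level 2


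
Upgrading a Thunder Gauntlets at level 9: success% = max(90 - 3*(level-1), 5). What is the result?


raw_rate = 90 - 3 * (9 - 1)
= 90 - 3 * 8
= 90 - 24
= 66
Apply floor: max(66, 5) = 66%

66%


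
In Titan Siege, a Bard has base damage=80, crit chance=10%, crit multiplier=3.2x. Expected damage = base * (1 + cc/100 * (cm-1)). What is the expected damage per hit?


E[dmg] = base * (1 + crit_chance * (crit_mult - 1))
cc as decimal = 10/100 = 0.1
cm - 1 = 3.2 - 1 = 2.2
Bonus factor = 0.1 * 2.2 = 0.22
Total multiplier = 1 + 0.22 = 1.22
Expected damage = 80 * 1.22 = 97.60

97.60 damage


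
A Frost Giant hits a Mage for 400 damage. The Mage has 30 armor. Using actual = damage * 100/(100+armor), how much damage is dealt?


actual = 400 * 100 / (100 + 30)
= 400 * 100 / 130
= 40000 / 130
= 307.69

307.69 damage


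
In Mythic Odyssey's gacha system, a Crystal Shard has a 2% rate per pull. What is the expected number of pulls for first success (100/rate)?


Expected pulls for a geometric distribution = 1/p = 100 / rate%
= 100 / 2
= 50.0

50.0 pulls


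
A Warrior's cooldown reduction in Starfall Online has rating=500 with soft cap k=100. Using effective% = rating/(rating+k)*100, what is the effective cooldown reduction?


effective% = rating / (rating + k) * 100
= 500 / (500 + 100) * 100
= 500 / 600 * 100
= 0.833333 * 100
= 83.33%

83.33%


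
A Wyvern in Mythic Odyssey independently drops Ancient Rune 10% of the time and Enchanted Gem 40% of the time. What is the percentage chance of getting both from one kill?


For independent events, P(both) = P(A) * P(B)
= 10% * 40%
= 400 / 100 %
= 4.0%

4.0%


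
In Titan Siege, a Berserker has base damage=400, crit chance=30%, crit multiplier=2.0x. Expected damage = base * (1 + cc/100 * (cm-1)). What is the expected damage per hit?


E[dmg] = base * (1 + crit_chance * (crit_mult - 1))
cc as decimal = 30/100 = 0.3
cm - 1 = 2.0 - 1 = 1.0
Bonus factor = 0.3 * 1.0 = 0.3
Total multiplier = 1 + 0.3 = 1.3
Expected damage = 400 * 1.3 = 520.00

520.00 damage


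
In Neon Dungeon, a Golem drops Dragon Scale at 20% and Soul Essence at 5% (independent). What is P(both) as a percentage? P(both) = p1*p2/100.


For independent events, P(both) = P(A) * P(B)
= 20% * 5%
= 100 / 100 %
= 1.0%

1.0%


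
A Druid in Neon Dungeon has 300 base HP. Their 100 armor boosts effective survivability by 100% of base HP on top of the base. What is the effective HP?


EHP = 300 * (1 + 100/100)
= 300 * (1 + 1.0)
= 300 * 2.0
= 600.0

600.0 EHP


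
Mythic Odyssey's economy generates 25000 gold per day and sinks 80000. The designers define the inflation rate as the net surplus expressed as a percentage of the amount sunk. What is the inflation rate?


Net gold = 25000 - 80000 = -55000
Inflation rate = net / sunk * 100 = -55000 / 80000 * 100
= -0.6875 * 100
= -68.75%

-68.75%


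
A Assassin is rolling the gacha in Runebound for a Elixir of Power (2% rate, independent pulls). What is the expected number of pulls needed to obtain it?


Expected pulls for a geometric distribution = 1/p = 100 / rate%
= 100 / 2
= 50.0

50.0 pulls


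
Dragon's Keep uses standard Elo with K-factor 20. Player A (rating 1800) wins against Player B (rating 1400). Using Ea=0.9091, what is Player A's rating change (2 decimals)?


Elo update: delta = K * (S - Ea), where S = 1 (wins)
S - Ea = 1 - 0.9091 = 0.0909
Rating change = 20 * 0.0909
= 1.82

1.82 rating points


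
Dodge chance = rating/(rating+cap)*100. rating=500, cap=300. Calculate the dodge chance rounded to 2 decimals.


dodge% = 500 / (500 + 300) * 100
= 500 / 800 * 100
= 0.625 * 100
= 62.50%

62.50%


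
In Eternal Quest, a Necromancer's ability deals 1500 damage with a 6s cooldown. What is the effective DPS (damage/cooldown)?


DPS = damage / cooldown
= 1500 / 6
= 250.00

250.00 DPS


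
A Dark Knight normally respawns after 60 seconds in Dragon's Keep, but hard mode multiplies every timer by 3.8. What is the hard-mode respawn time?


Respawn time = base * multiplier
= 60 * 3.8
= 228.0 seconds

228.0 seconds


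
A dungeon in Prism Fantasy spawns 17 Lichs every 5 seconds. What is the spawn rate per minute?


Spawns per minute = count * (60 / interval)
= 17 * (60 / 5)
= 17 * 12.0
= 204.0

204.0 per minute


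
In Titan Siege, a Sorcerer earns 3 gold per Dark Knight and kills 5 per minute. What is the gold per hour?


Gold per minute = 3 * 5 = 15
Gold per hour = 15 * 60 = 900

900 gold/hour


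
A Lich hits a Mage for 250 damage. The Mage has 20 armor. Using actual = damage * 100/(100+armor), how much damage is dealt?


actual = 250 * 100 / (100 + 20)
= 250 * 100 / 120
= 25000 / 120
= 208.33

208.33 damage


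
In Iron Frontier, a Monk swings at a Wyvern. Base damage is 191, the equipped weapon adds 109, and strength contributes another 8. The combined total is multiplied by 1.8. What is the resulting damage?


Sum base + weapon + str = 191 + 109 + 8 = 308
Multiply by 1.8:
308 * 1.8 = 554.4

554.4 damage


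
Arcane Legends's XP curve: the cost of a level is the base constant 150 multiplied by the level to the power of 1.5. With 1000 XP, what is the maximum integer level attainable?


XP = 150 * level^1.5, so level = (XP / 150)^(1/1.5)
= (1000 / 150)^(1/1.5)
= 6.6667^0.6667
= 3.5422
Floor: level = 3

level 3


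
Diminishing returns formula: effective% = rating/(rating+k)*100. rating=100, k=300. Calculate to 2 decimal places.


effective% = rating / (rating + k) * 100
= 100 / (100 + 300) * 100
= 100 / 400 * 100
= 0.25 * 100
= 25.00%

25.00%


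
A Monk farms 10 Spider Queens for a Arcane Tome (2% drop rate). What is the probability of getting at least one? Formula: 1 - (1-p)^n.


P(at least one) = 1 - P(none) = 1 - (1-p)^n
p = 2/100 = 0.02
1 - p = 0.98
(1 - p)^10 = 0.98^10 = 0.817073
P(at least one) = 1 - 0.817073 = 0.1829

0.1829


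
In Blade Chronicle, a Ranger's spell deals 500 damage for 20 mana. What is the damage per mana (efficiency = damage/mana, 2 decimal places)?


Efficiency = damage / mana
= 500 / 20
= 25.00

25.00 dmg/mana


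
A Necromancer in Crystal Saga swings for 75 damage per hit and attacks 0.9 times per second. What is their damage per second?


DPS = damage * attack_speed
= 75 * 0.9
= 67.5

67.5 DPS


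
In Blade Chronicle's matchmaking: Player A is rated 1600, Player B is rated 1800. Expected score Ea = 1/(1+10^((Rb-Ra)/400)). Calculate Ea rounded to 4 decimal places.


Elo expected score: Ea = 1/(1 + 10^((Rb-Ra)/400))
Rb - Ra = 1800 - 1600 = 200
(Rb-Ra)/400 = 200/400 = 0.5
10^0.5 = 3.162278
Ea = 1/(1 + 3.162278) = 1/4.162278 = 0.2403

0.2403


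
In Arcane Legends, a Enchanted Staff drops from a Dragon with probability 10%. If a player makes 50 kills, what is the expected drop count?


Expected drops = kills * (drop_rate / 100)
= 50 * (10 / 100)
= 50 * 0.1
= 5.0

5.0 drops


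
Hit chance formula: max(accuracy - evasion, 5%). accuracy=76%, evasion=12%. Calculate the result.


accuracy - evasion = 76 - 12 = 64
Apply floor: max(64, 5) = 64
Hit chance = 64%

64%


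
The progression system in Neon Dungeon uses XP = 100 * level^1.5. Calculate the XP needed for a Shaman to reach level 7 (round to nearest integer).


XP = 100 * level^1.5
Substitute level = 7:
XP = 100 * 7^1.5
= 100 * 18.5203
= 1852

1852 XP


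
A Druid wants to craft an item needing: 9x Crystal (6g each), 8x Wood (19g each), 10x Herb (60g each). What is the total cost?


Cost breakdown:
  Crystal: 9 * 6 = 54
  Wood: 8 * 19 = 152
  Herb: 10 * 60 = 600
Total = 54 + 152 + 600 = 806

806 gold


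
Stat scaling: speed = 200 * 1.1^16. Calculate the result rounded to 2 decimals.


value = base * growth^level
= 200 * 1.1^16
= 200 * 4.594973
= 918.99

918.99 speed


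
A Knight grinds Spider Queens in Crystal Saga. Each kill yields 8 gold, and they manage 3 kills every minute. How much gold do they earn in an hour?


Gold per minute = 8 * 3 = 24
Gold per hour = 24 * 60 = 1440

1440 gold/hour


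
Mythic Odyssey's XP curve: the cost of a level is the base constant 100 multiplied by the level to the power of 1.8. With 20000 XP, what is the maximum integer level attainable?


XP = 100 * level^1.8, so level = (XP / 100)^(1/1.8)
= (20000 / 100)^(1/1.8)
= 200.0^0.5556
= 18.9824
Floor: level = 18

level 18


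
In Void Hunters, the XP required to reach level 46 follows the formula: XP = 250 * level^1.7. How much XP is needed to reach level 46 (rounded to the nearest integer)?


XP = 250 * level^1.7
Substitute level = 46:
XP = 250 * 46^1.7
= 250 * 670.9472
= 167737

167737 XP


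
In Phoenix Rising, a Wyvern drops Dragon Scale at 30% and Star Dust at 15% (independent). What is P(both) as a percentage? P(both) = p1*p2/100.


For independent events, P(both) = P(A) * P(B)
= 30% * 15%
= 450 / 100 %
= 4.5%

4.5%


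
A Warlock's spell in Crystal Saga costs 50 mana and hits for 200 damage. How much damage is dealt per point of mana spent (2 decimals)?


Efficiency = damage / mana
= 200 / 50
= 4.00

4.00 dmg/mana


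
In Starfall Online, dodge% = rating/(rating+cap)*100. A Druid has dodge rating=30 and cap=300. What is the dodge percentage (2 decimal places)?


dodge% = 30 / (30 + 300) * 100
= 30 / 330 * 100
= 0.090909 * 100
= 9.09%

9.09%


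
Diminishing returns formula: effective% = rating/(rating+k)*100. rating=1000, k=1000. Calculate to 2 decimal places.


effective% = rating / (rating + k) * 100
= 1000 / (1000 + 1000) * 100
= 1000 / 2000 * 100
= 0.5 * 100
= 50.00%

50.00%


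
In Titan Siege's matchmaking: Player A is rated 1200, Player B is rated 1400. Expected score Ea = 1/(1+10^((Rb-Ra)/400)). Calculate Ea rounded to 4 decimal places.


Elo expected score: Ea = 1/(1 + 10^((Rb-Ra)/400))
Rb - Ra = 1400 - 1200 = 200
(Rb-Ra)/400 = 200/400 = 0.5
10^0.5 = 3.162278
Ea = 1/(1 + 3.162278) = 1/4.162278 = 0.2403

0.2403


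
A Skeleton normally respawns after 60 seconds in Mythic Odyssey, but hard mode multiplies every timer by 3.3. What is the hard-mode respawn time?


Respawn time = base * multiplier
= 60 * 3.3
= 198.0 seconds

198.0 seconds


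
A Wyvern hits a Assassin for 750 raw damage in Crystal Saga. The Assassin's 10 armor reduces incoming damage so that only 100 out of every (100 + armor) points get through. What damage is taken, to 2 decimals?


actual = 750 * 100 / (100 + 10)
= 750 * 100 / 110
= 75000 / 110
= 681.82

681.82 damage


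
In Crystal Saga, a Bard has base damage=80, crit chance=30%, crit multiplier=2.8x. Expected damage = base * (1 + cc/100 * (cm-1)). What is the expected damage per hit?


E[dmg] = base * (1 + crit_chance * (crit_mult - 1))
cc as decimal = 30/100 = 0.3
cm - 1 = 2.8 - 1 = 1.8
Bonus factor = 0.3 * 1.8 = 0.54
Total multiplier = 1 + 0.54 = 1.54
Expected damage = 80 * 1.54 = 123.20

123.20 damage


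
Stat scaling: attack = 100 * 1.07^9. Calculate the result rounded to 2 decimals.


value = base * growth^level
= 100 * 1.07^9
= 100 * 1.838459
= 183.85

183.85 attack


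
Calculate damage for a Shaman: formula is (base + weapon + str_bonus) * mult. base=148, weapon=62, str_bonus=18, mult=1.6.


Sum base + weapon + str = 148 + 62 + 18 = 228
Multiply by 1.6:
228 * 1.6 = 364.8

364.8 damage


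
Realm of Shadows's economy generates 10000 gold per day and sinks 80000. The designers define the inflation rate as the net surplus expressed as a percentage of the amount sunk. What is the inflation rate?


Net gold = 10000 - 80000 = -70000
Inflation rate = net / sunk * 100 = -70000 / 80000 * 100
= -0.875 * 100
= -87.50%

-87.50%


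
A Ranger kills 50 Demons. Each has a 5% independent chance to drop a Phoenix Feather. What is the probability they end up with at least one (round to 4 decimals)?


P(at least one) = 1 - P(none) = 1 - (1-p)^n
p = 5/100 = 0.05
1 - p = 0.95
(1 - p)^50 = 0.95^50 = 0.076945
P(at least one) = 1 - 0.076945 = 0.9231

0.9231


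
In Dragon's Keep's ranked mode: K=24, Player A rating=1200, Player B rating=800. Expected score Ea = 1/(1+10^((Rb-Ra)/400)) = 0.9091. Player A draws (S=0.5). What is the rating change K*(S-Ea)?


Elo update: delta = K * (S - Ea), where S = 0.5 (draws)
S - Ea = 0.5 - 0.9091 = -0.4091
Rating change = 24 * -0.4091
= -9.82

-9.82 rating points


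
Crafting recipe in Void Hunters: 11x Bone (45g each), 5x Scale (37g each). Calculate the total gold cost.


Cost breakdown:
  Bone: 11 * 45 = 495
  Scale: 5 * 37 = 185
Total = 495 + 185 = 680

680 gold


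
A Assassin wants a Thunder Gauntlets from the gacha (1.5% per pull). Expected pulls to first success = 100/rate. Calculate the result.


Expected pulls for a geometric distribution = 1/p = 100 / rate%
= 100 / 1.5
= 66.67

66.67 pulls


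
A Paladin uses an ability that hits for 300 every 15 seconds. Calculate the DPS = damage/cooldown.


DPS = damage / cooldown
= 300 / 15
= 20.00

20.00 DPS


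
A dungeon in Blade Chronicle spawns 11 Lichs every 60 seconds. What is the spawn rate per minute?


Spawns per minute = count * (60 / interval)
= 11 * (60 / 60)
= 11 * 1.0
= 11.0

11.0 per minute


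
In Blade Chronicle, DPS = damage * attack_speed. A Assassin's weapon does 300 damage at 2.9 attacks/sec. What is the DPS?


DPS = damage * attack_speed
= 300 * 2.9
= 870.0

870.0 DPS


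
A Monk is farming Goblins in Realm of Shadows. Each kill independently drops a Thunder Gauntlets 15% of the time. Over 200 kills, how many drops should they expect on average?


Expected drops = kills * (drop_rate / 100)
= 200 * (15 / 100)
= 200 * 0.15
= 30.0

30.0 drops


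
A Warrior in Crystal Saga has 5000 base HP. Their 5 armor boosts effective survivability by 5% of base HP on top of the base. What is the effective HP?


EHP = 5000 * (1 + 5/100)
= 5000 * (1 + 0.05)
= 5000 * 1.05
= 5250.0

5250.0 EHP


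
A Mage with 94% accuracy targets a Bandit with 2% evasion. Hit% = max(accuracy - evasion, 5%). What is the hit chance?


accuracy - evasion = 94 - 2 = 92
Apply floor: max(92, 5) = 92
Hit chance = 92%

92%


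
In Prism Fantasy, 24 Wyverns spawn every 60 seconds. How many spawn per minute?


Spawns per minute = count * (60 / interval)
= 24 * (60 / 60)
= 24 * 1.0
= 24.0

24.0 per minute


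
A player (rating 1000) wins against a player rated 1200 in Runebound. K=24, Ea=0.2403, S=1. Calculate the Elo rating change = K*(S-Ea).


Elo update: delta = K * (S - Ea), where S = 1 (wins)
S - Ea = 1 - 0.2403 = 0.7597
Rating change = 24 * 0.7597
= 18.23

18.23 rating points


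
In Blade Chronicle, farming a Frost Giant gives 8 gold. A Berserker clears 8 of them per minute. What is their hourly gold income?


Gold per minute = 8 * 8 = 64
Gold per hour = 64 * 60 = 3840

3840 gold/hour


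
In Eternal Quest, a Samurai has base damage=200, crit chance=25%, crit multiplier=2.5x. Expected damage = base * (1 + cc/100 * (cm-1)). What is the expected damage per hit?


E[dmg] = base * (1 + crit_chance * (crit_mult - 1))
cc as decimal = 25/100 = 0.25
cm - 1 = 2.5 - 1 = 1.5
Bonus factor = 0.25 * 1.5 = 0.375
Total multiplier = 1 + 0.375 = 1.375
Expected damage = 200 * 1.375 = 275.00

275.00 damage


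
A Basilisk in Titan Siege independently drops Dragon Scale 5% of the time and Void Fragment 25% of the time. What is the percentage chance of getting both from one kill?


For independent events, P(both) = P(A) * P(B)
= 5% * 25%
= 125 / 100 %
= 1.25%

1.25%


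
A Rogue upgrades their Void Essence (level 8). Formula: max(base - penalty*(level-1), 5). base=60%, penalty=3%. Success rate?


raw_rate = 60 - 3 * (8 - 1)
= 60 - 3 * 7
= 60 - 21
= 39
Apply floor: max(39, 5) = 39%

39%


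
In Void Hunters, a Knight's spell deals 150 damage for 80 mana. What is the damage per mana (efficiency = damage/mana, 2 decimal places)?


Efficiency = damage / mana
= 150 / 80
= 1.88

1.88 dmg/mana


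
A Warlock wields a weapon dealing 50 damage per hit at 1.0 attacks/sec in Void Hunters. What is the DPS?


DPS = damage * attack_speed
= 50 * 1.0
= 50.0

50.0 DPS


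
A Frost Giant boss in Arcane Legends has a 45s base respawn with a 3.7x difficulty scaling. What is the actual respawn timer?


Respawn time = base * multiplier
= 45 * 3.7
= 166.5 seconds

166.5 seconds


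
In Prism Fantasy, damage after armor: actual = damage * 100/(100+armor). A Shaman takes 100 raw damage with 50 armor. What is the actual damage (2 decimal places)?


actual = 100 * 100 / (100 + 50)
= 100 * 100 / 150
= 10000 / 150
= 66.67

66.67 damage


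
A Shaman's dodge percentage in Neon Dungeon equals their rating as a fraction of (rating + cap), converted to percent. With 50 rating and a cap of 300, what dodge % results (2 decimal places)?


dodge% = 50 / (50 + 300) * 100
= 50 / 350 * 100
= 0.142857 * 100
= 14.29%

14.29%


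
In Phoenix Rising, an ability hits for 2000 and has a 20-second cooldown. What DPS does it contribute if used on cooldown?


DPS = damage / cooldown
= 2000 / 20
= 100.00

100.00 DPS


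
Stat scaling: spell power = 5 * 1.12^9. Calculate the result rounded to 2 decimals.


value = base * growth^level
= 5 * 1.12^9
= 5 * 2.773079
= 13.87

13.87 spell power


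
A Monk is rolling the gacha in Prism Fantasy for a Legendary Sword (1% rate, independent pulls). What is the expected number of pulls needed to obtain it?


Expected pulls for a geometric distribution = 1/p = 100 / rate%
= 100 / 1
= 100.0

100.0 pulls


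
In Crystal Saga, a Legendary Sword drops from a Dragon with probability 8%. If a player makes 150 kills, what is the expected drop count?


Expected drops = kills * (drop_rate / 100)
= 150 * (8 / 100)
= 150 * 0.08
= 12.0

12.0 drops


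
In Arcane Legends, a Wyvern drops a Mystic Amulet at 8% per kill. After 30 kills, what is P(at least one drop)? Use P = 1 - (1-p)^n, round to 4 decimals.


P(at least one) = 1 - P(none) = 1 - (1-p)^n
p = 8/100 = 0.08
1 - p = 0.92
(1 - p)^30 = 0.92^30 = 0.081966
P(at least one) = 1 - 0.081966 = 0.9180

0.9180


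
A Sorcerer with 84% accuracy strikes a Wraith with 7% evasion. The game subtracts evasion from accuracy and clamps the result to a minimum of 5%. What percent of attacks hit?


accuracy - evasion = 84 - 7 = 77
Apply floor: max(77, 5) = 77
Hit chance = 77%

77%


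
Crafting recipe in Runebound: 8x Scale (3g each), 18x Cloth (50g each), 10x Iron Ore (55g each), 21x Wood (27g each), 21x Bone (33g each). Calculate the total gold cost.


Cost breakdown:
  Scale: 8 * 3 = 24
  Cloth: 18 * 50 = 900
  Iron Ore: 10 * 55 = 550
  Wood: 21 * 27 = 567
  Bone: 21 * 33 = 693
Total = 24 + 900 + 550 + 567 + 693 = 2734

2734 gold


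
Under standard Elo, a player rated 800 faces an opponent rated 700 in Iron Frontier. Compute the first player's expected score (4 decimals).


Elo expected score: Ea = 1/(1 + 10^((Rb-Ra)/400))
Rb - Ra = 700 - 800 = -100
(Rb-Ra)/400 = -100/400 = -0.25
10^-0.25 = 0.562341
Ea = 1/(1 + 0.562341) = 1/1.562341 = 0.6401

0.6401


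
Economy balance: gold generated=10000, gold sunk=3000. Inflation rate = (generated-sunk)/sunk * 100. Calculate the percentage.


Net gold = 10000 - 3000 = 7000
Inflation rate = net / sunk * 100 = 7000 / 3000 * 100
= 2.333333 * 100
= 233.33%

233.33%


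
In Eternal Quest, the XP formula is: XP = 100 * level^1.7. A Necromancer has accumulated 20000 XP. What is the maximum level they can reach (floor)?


XP = 100 * level^1.7, so level = (XP / 100)^(1/1.7)
= (20000 / 100)^(1/1.7)
= 200.0^0.5882
= 22.5708
Floor: level = 22

level 22


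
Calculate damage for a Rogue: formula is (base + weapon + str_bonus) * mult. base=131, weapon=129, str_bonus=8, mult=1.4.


Sum base + weapon + str = 131 + 129 + 8 = 268
Multiply by 1.4:
268 * 1.4 = 375.2

375.2 damage


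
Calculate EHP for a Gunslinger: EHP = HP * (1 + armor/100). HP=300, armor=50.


EHP = 300 * (1 + 50/100)
= 300 * (1 + 0.5)
= 300 * 1.5
= 450.0

450.0 EHP


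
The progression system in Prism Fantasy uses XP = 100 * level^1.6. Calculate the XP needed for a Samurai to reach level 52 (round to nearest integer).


XP = 100 * level^1.6
Substitute level = 52:
XP = 100 * 52^1.6
= 100 * 556.6797
= 55668

55668 XP


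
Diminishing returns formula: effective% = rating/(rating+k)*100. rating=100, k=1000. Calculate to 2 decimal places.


effective% = rating / (rating + k) * 100
= 100 / (100 + 1000) * 100
= 100 / 1100 * 100
= 0.090909 * 100
= 9.09%

9.09%


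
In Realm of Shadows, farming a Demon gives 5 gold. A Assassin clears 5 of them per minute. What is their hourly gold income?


Gold per minute = 5 * 5 = 25
Gold per hour = 25 * 60 = 1500

1500 gold/hour


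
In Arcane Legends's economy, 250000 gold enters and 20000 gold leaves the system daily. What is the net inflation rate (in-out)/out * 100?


Net gold = 250000 - 20000 = 230000
Inflation rate = net / sunk * 100 = 230000 / 20000 * 100
= 11.5 * 100
= 1150.00%

1150.00%


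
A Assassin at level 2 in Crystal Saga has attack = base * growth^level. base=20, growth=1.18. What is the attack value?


value = base * growth^level
= 20 * 1.18^2
= 20 * 1.3924
= 27.85

27.85 attack


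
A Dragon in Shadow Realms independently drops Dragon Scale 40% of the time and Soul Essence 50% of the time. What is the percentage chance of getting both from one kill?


For independent events, P(both) = P(A) * P(B)
= 40% * 50%
= 2000 / 100 %
= 20.0%

20.0%


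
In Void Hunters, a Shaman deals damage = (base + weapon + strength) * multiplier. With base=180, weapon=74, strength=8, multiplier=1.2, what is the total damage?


Sum base + weapon + str = 180 + 74 + 8 = 262
Multiply by 1.2:
262 * 1.2 = 314.4

314.4 damage


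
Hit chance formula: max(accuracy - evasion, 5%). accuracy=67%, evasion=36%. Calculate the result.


accuracy - evasion = 67 - 36 = 31
Apply floor: max(31, 5) = 31
Hit chance = 31%

31%


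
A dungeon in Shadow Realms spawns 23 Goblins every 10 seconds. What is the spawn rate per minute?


Spawns per minute = count * (60 / interval)
= 23 * (60 / 10)
= 23 * 6.0
= 138.0

138.0 per minute


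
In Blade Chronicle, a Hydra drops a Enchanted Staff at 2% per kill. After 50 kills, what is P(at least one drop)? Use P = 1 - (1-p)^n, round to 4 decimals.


P(at least one) = 1 - P(none) = 1 - (1-p)^n
p = 2/100 = 0.02
1 - p = 0.98
(1 - p)^50 = 0.98^50 = 0.364170
P(at least one) = 1 - 0.364170 = 0.6358

0.6358


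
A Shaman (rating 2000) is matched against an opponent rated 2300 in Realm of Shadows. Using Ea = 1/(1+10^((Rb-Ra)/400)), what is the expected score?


Elo expected score: Ea = 1/(1 + 10^((Rb-Ra)/400))
Rb - Ra = 2300 - 2000 = 300
(Rb-Ra)/400 = 300/400 = 0.75
10^0.75 = 5.623413
Ea = 1/(1 + 5.623413) = 1/6.623413 = 0.1510

0.1510


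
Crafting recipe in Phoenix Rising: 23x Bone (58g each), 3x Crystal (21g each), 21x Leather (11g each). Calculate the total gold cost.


Cost breakdown:
  Bone: 23 * 58 = 1334
  Crystal: 3 * 21 = 63
  Leather: 21 * 11 = 231
Total = 1334 + 63 + 231 = 1628

1628 gold


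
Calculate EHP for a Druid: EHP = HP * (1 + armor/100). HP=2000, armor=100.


EHP = 2000 * (1 + 100/100)
= 2000 * (1 + 1.0)
= 2000 * 2.0
= 4000.0

4000.0 EHP


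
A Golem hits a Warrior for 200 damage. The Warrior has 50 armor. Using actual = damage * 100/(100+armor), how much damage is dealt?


actual = 200 * 100 / (100 + 50)
= 200 * 100 / 150
= 20000 / 150
= 133.33

133.33 damage


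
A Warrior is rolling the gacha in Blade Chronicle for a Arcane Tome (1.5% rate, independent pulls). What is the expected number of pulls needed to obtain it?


Expected pulls for a geometric distribution = 1/p = 100 / rate%
= 100 / 1.5
= 66.67

66.67 pulls


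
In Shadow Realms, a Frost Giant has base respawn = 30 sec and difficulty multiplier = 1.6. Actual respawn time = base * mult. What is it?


Respawn time = base * multiplier
= 30 * 1.6
= 48.0 seconds

48.0 seconds


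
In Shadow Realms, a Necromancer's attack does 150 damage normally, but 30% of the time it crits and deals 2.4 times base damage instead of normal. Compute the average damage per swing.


E[dmg] = base * (1 + crit_chance * (crit_mult - 1))
cc as decimal = 30/100 = 0.3
cm - 1 = 2.4 - 1 = 1.4
Bonus factor = 0.3 * 1.4 = 0.42
Total multiplier = 1 + 0.42 = 1.42
Expected damage = 150 * 1.42 = 213.00

213.00 damage


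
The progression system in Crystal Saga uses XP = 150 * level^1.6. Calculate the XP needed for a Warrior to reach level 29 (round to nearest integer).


XP = 150 * level^1.6
Substitute level = 29:
XP = 150 * 29^1.6
= 150 * 218.694
= 32804

32804 XP


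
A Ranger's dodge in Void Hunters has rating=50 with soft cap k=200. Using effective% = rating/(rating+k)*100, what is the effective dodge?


effective% = rating / (rating + k) * 100
= 50 / (50 + 200) * 100
= 50 / 250 * 100
= 0.2 * 100
= 20.00%

20.00%


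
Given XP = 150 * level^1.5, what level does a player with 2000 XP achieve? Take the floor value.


XP = 150 * level^1.5, so level = (XP / 150)^(1/1.5)
= (2000 / 150)^(1/1.5)
= 13.3333^0.6667
= 5.6229
Floor: level = 5

level 5


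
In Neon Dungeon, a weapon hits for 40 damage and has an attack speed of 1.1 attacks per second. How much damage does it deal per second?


DPS = damage * attack_speed
= 40 * 1.1
= 44.0

44.0 DPS
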